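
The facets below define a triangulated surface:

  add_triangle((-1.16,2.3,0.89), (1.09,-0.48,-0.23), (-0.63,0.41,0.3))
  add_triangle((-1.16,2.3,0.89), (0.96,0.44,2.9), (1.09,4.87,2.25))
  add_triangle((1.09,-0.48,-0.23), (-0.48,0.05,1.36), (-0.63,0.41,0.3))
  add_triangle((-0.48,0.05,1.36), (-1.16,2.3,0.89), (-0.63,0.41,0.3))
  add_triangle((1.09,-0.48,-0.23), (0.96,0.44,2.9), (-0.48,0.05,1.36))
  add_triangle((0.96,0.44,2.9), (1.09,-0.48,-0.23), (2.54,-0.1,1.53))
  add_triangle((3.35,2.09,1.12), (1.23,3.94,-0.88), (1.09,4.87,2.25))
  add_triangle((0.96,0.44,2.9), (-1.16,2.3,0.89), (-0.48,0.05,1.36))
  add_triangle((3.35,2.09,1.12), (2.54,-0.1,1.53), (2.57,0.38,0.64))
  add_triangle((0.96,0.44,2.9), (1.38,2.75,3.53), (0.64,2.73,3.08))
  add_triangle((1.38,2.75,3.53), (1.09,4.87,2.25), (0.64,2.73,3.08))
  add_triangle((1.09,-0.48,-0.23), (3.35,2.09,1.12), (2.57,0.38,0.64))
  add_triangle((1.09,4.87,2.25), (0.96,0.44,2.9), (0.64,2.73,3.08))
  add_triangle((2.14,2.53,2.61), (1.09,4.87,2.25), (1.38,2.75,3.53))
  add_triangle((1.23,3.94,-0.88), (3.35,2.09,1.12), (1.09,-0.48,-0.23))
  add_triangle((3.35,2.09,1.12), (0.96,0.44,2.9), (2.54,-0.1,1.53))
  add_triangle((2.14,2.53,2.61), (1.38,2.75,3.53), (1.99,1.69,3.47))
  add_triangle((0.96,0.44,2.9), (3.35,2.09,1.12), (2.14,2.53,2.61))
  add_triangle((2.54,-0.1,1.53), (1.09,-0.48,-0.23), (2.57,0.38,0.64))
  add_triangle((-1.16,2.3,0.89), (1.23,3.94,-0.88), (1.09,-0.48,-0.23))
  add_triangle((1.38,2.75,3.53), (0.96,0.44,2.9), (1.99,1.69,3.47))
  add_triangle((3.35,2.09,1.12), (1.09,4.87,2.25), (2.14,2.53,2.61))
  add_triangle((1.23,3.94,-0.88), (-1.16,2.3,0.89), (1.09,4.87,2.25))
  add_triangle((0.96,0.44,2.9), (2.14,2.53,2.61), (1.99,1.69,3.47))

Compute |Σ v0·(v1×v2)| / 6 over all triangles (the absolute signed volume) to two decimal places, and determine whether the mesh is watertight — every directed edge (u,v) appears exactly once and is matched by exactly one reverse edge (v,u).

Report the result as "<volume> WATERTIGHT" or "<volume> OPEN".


Per-triangle v0·(v1×v2)/6:
  t1: -0.0388
  t2: +3.5451
  t3: -0.0352
  t4: +0.1929
  t5: +0.2882
  t6: +0.2503
  t7: +6.3608
  t8: +1.0833
  t9: +0.6712
  t10: +0.6375
  t11: +1.0754
  t12: +0.2640
  t13: -1.2083
  t14: +1.9919
  t15: +1.8892
  t16: +2.3654
  t17: +0.8526
  t18: +1.8887
  t19: +0.3486
  t20: -0.7270
  t21: +0.7815
  t22: +3.1741
  t23: +3.7195
  t24: -0.1502
Σ = +29.2209 → |volume| = 29.22

Directed edges: 72 total, each appears once with its reverse present → watertight.

29.22 WATERTIGHT


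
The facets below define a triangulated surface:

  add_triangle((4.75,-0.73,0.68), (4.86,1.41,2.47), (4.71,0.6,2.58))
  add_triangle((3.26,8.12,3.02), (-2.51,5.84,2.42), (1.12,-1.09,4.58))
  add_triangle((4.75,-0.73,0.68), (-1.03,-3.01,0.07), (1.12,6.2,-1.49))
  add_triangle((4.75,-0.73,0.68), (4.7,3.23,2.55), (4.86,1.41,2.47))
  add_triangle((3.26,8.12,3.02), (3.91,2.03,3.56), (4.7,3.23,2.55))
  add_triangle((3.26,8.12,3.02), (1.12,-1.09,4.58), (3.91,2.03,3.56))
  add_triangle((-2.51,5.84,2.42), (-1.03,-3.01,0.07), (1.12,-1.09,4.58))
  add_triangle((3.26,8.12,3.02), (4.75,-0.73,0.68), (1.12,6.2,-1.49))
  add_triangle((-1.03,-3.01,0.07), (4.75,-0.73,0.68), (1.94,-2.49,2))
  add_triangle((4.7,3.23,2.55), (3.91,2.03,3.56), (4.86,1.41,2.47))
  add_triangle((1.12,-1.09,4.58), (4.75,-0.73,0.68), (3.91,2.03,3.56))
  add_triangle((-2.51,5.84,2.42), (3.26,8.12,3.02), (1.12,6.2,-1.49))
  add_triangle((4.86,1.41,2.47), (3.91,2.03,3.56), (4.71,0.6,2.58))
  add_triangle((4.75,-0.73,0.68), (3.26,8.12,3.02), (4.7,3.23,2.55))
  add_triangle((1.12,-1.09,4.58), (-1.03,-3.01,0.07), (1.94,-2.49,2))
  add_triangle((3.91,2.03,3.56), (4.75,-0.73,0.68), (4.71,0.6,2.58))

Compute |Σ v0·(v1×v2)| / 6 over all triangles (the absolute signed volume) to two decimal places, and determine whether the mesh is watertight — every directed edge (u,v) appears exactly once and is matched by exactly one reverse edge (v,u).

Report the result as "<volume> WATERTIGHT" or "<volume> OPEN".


151.68 OPEN

Per-triangle v0·(v1×v2)/6:
  t1: +1.3946
  t2: +33.2764
  t3: +3.0425
  t4: +2.3461
  t5: +7.2699
  t6: +14.9688
  t7: +12.2156
  t8: +24.1439
  t9: +3.9425
  t10: +2.2608
  t11: +11.3854
  t12: +25.3984
  t13: +1.1116
  t14: +4.8225
  t15: +4.9250
  t16: -0.8248
Σ = +151.6792 → |volume| = 151.68

Directed edges: 48 total; 6 unmatched, e.g. (-1.03,-3.01,0.07)→(1.12,6.2,-1.49) → open.


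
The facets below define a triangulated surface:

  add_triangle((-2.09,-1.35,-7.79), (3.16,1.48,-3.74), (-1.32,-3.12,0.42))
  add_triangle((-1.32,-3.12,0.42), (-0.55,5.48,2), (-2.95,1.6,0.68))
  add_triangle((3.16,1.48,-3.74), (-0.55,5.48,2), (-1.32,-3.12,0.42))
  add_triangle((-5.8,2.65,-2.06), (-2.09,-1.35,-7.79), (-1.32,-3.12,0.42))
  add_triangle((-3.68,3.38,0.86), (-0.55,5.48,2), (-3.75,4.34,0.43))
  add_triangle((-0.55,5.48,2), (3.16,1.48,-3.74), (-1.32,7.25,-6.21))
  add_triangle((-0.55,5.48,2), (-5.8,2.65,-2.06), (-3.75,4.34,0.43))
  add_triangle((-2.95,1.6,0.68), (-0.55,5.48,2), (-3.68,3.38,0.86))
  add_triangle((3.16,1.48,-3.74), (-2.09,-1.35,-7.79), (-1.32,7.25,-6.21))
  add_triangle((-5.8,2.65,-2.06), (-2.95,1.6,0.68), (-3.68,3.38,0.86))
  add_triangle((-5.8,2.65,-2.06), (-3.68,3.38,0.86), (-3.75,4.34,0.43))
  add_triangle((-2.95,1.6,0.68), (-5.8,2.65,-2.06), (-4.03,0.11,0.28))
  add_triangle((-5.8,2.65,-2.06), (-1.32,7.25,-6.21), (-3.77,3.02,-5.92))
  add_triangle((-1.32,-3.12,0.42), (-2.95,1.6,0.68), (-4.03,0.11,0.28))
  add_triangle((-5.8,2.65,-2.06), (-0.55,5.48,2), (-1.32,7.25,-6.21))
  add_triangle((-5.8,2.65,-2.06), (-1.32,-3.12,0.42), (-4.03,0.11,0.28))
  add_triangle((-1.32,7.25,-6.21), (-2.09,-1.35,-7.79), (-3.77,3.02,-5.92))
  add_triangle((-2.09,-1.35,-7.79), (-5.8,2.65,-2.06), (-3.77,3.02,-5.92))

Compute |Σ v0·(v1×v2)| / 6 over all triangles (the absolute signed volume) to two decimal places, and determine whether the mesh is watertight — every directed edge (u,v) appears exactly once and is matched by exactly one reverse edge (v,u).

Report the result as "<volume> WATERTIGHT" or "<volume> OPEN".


246.94 WATERTIGHT

Per-triangle v0·(v1×v2)/6:
  t1: +13.3001
  t2: +3.8277
  t3: -1.6742
  t4: +27.3450
  t5: +2.3901
  t6: +29.0766
  t7: +3.3312
  t8: +1.2448
  t9: +44.0509
  t10: +2.3088
  t11: +2.6092
  t12: +3.3087
  t13: +22.2336
  t14: +1.3420
  t15: +43.1241
  t16: +4.6716
  t17: +25.4027
  t18: +19.0464
Σ = +246.9393 → |volume| = 246.94

Directed edges: 54 total, each appears once with its reverse present → watertight.


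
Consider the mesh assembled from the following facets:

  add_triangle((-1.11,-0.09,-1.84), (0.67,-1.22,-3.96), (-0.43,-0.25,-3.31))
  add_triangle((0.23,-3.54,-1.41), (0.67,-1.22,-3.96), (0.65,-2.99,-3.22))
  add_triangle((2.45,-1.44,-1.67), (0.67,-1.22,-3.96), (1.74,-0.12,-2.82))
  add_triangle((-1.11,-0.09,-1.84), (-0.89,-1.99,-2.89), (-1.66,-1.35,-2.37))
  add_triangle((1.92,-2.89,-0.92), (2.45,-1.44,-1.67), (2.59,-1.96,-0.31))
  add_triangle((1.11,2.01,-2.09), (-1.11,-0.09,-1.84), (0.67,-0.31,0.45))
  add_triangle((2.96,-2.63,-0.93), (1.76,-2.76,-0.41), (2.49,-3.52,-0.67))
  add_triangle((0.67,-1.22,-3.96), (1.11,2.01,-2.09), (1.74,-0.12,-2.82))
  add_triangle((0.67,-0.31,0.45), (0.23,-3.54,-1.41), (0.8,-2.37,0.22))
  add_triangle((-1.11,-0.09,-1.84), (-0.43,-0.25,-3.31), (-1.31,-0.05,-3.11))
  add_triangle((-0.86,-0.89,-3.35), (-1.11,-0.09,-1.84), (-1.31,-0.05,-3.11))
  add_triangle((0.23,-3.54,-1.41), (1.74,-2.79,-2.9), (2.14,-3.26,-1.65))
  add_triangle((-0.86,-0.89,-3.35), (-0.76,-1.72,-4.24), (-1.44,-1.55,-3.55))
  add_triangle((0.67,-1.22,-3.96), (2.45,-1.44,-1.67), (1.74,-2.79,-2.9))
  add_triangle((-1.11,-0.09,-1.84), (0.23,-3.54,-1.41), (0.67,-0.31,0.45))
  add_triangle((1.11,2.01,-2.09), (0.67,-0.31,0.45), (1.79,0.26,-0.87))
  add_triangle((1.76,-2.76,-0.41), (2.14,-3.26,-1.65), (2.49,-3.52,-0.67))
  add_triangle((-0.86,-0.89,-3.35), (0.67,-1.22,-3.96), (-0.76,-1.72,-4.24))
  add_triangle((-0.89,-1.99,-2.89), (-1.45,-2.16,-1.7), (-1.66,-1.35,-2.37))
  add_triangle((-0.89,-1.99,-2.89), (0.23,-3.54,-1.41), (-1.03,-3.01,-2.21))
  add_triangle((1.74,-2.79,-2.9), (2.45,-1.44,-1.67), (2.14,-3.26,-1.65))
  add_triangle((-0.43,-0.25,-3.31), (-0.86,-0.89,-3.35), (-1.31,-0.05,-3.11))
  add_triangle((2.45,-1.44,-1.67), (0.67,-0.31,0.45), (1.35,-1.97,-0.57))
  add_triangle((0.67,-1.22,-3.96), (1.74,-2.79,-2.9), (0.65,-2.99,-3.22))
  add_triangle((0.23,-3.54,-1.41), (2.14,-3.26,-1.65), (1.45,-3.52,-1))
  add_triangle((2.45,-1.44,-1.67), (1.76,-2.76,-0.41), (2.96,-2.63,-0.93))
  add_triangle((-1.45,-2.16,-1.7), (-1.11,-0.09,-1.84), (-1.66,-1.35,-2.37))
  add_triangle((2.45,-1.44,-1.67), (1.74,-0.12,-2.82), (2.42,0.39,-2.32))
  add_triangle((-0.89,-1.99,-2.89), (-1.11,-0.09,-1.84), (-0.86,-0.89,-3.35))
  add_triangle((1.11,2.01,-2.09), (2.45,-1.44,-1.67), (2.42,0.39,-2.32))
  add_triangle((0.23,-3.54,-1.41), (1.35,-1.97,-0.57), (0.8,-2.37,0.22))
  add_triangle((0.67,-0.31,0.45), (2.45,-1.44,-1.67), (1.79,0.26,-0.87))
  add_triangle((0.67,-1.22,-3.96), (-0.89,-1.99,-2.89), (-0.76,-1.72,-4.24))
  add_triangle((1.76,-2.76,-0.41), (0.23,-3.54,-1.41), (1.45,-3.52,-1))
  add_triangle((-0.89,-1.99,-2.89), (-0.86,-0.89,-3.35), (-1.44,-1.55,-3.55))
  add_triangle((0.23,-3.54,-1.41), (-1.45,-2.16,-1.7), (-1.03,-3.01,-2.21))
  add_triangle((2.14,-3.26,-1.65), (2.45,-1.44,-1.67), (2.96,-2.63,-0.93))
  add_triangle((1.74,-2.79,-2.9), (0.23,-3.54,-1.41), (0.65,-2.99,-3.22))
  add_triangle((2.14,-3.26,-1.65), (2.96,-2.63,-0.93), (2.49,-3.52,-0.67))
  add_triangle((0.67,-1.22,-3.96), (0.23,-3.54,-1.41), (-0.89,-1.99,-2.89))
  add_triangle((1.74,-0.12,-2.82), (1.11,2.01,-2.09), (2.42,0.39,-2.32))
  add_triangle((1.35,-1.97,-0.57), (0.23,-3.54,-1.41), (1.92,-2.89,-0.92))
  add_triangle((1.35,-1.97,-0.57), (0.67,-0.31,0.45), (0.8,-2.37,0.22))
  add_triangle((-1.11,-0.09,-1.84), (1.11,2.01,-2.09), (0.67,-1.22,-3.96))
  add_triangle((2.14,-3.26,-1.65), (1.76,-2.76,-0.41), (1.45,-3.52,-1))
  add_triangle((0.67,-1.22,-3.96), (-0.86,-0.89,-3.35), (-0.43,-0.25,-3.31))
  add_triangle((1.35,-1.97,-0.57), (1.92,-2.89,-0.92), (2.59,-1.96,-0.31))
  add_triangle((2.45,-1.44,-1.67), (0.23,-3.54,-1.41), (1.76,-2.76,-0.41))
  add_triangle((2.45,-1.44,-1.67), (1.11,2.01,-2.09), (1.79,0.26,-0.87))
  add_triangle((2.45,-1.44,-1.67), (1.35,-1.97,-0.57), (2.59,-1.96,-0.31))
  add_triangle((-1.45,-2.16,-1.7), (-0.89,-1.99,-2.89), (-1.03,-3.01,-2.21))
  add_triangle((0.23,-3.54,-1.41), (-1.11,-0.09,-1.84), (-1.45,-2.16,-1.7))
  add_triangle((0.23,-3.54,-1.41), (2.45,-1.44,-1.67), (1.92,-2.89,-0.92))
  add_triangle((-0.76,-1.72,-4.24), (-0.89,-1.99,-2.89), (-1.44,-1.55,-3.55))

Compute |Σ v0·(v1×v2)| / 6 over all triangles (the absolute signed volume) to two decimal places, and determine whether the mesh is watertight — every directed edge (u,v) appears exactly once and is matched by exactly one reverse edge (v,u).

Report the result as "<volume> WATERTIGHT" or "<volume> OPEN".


28.18 WATERTIGHT

Per-triangle v0·(v1×v2)/6:
  t1: -0.4105
  t2: +0.2269
  t3: +1.8426
  t4: +0.4535
  t5: +0.9774
  t6: -0.4995
  t7: +0.0259
  t8: +1.8382
  t9: -0.2277
  t10: -0.0644
  t11: +0.1624
  t12: +1.7116
  t13: +0.2865
  t14: +1.9499
  t15: -0.3142
  t16: +0.2394
  t17: +0.1274
  t18: +0.5281
  t19: +0.5691
  t20: +0.9085
  t21: +1.2632
  t22: +0.3617
  t23: +0.4476
  t24: +1.5158
  t25: +0.7107
  t26: -0.4793
  t27: +0.0140
  t28: +0.9621
  t29: +0.4681
  t30: -0.2579
  t31: +0.7574
  t32: +0.4738
  t33: +0.6957
  t34: +0.1218
  t35: -0.3106
  t36: +0.3416
  t37: +0.9588
  t38: +1.3851
  t39: +0.7059
  t40: +2.8203
  t41: +1.0164
  t42: +0.0528
  t43: +0.2821
  t44: +2.7276
  t45: +0.4395
  t46: +0.6320
  t47: +0.0292
  t48: -1.9809
  t49: +1.0950
  t50: -0.6366
  t51: +0.4976
  t52: -1.1400
  t53: +1.4419
  t54: +0.4355
Σ = +28.1789 → |volume| = 28.18

Directed edges: 162 total, each appears once with its reverse present → watertight.


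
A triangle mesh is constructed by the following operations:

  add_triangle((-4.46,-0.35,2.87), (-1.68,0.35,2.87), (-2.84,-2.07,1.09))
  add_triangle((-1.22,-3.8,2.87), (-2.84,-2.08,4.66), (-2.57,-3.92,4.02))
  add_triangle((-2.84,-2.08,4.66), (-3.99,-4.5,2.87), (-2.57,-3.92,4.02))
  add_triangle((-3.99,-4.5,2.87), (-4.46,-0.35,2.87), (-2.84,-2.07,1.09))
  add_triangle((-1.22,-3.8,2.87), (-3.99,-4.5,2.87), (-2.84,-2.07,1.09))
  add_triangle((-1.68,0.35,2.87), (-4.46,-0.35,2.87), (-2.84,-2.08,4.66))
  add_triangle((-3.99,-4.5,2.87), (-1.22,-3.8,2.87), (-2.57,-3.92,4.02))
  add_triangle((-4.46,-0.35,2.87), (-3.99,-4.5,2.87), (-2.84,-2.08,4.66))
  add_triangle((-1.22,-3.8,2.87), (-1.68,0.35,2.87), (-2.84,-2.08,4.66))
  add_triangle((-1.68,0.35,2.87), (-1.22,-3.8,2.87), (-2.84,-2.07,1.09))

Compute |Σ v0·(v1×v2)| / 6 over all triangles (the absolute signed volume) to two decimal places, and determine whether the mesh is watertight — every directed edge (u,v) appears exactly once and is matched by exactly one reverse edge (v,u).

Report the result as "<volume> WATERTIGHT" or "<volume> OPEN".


Per-triangle v0·(v1×v2)/6:
  t1: -2.1921
  t2: +1.1084
  t3: +3.3995
  t4: +2.7107
  t5: +0.0347
  t6: +3.4840
  t7: +2.1468
  t8: +8.3978
  t9: +0.8054
  t10: -4.8558
Σ = +15.0395 → |volume| = 15.04

Directed edges: 30 total, each appears once with its reverse present → watertight.

15.04 WATERTIGHT


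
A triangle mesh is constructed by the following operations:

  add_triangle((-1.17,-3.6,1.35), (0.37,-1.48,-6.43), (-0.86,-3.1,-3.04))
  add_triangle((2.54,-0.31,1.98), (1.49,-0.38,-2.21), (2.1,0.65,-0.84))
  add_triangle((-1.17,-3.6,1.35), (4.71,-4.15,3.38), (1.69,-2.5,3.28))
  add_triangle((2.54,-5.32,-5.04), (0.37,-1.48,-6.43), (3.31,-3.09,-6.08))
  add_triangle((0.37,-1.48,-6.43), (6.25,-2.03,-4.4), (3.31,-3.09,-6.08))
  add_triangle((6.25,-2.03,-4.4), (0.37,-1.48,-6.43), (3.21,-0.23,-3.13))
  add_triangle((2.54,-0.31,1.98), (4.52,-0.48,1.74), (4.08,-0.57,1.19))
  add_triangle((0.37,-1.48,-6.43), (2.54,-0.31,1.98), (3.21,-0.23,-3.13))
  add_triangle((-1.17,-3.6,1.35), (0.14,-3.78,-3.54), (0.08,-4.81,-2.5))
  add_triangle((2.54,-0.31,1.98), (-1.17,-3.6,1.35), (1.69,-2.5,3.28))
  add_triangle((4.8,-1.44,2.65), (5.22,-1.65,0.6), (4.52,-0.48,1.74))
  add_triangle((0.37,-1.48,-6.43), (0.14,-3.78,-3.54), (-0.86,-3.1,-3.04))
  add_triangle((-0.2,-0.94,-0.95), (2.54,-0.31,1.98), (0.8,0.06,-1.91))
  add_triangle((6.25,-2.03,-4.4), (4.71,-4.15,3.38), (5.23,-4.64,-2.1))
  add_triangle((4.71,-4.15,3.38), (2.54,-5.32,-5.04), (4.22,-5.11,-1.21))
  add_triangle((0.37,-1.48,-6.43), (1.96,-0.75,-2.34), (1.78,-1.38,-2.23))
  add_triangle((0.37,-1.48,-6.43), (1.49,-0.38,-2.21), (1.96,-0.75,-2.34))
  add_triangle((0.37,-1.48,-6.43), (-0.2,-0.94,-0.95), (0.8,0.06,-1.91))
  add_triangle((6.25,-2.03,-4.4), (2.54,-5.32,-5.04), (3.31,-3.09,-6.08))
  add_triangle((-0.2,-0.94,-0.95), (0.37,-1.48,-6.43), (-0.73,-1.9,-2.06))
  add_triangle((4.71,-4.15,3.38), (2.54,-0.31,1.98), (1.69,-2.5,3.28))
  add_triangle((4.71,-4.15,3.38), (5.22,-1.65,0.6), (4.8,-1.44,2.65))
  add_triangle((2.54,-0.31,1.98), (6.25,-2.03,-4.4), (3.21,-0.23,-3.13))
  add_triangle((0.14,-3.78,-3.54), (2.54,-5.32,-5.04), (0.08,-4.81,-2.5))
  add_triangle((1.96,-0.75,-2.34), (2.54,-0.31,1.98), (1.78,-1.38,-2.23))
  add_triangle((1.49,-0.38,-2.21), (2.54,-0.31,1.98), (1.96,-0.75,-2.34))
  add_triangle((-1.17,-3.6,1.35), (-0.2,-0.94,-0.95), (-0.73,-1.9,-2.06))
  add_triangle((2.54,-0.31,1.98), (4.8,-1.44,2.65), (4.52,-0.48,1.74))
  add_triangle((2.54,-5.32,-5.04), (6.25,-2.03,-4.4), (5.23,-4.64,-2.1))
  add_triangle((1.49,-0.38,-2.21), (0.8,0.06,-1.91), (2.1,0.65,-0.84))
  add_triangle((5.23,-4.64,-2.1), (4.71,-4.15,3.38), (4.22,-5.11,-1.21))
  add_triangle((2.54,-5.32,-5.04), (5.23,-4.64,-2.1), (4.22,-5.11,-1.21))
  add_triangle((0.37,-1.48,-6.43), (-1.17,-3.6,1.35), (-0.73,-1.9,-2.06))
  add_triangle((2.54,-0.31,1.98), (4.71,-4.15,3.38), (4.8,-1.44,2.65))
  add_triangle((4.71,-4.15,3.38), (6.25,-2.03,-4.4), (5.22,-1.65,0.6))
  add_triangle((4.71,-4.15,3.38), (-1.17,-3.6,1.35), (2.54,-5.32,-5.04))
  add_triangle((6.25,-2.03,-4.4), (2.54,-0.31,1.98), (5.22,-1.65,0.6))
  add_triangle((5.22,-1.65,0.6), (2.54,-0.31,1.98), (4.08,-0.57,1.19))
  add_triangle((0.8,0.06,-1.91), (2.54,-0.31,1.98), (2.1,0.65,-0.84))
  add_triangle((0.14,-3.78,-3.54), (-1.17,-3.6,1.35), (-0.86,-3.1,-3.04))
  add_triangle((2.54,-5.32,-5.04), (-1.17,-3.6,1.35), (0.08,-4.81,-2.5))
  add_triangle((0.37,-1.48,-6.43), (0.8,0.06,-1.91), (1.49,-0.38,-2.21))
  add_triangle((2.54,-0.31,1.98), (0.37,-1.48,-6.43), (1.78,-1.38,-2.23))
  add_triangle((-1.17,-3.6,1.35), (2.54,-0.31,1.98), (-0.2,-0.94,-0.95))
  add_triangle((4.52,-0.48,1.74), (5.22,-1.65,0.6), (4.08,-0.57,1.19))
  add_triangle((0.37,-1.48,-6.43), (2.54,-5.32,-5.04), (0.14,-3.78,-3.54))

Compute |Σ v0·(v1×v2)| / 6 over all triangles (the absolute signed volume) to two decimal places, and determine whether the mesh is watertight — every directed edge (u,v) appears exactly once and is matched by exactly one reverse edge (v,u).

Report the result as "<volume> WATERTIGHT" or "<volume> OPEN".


Per-triangle v0·(v1×v2)/6:
  t1: -1.5276
  t2: +1.5013
  t3: +5.7772
  t4: +9.1202
  t5: +7.6375
  t6: +6.4549
  t7: -0.1148
  t8: -3.8812
  t9: +1.3540
  t10: -0.9132
  t11: +1.6499
  t12: +3.1248
  t13: -1.0874
  t14: +16.1974
  t15: +2.7565
  t16: +1.3213
  t17: +0.5605
  t18: -0.3971
  t19: +10.7323
  t20: -0.2668
  t21: +3.2535
  t22: +5.0488
  t23: +3.6564
  t24: +2.9554
  t25: +1.1217
  t26: +0.4046
  t27: -0.2634
  t28: +0.6780
  t29: +17.3702
  t30: +0.3621
  t31: +6.2888
  t32: +6.0819
  t33: +1.8871
  t34: +1.5469
  t35: +11.9848
  t36: +30.2453
  t37: +2.1148
  t38: -0.7477
  t39: -0.8068
  t40: +3.0119
  t41: +4.0875
  t42: +0.6345
  t43: -1.1097
  t44: -2.1817
  t45: +0.1690
  t46: +7.4338
Σ = +165.2274 → |volume| = 165.23

Directed edges: 138 total, each appears once with its reverse present → watertight.

165.23 WATERTIGHT


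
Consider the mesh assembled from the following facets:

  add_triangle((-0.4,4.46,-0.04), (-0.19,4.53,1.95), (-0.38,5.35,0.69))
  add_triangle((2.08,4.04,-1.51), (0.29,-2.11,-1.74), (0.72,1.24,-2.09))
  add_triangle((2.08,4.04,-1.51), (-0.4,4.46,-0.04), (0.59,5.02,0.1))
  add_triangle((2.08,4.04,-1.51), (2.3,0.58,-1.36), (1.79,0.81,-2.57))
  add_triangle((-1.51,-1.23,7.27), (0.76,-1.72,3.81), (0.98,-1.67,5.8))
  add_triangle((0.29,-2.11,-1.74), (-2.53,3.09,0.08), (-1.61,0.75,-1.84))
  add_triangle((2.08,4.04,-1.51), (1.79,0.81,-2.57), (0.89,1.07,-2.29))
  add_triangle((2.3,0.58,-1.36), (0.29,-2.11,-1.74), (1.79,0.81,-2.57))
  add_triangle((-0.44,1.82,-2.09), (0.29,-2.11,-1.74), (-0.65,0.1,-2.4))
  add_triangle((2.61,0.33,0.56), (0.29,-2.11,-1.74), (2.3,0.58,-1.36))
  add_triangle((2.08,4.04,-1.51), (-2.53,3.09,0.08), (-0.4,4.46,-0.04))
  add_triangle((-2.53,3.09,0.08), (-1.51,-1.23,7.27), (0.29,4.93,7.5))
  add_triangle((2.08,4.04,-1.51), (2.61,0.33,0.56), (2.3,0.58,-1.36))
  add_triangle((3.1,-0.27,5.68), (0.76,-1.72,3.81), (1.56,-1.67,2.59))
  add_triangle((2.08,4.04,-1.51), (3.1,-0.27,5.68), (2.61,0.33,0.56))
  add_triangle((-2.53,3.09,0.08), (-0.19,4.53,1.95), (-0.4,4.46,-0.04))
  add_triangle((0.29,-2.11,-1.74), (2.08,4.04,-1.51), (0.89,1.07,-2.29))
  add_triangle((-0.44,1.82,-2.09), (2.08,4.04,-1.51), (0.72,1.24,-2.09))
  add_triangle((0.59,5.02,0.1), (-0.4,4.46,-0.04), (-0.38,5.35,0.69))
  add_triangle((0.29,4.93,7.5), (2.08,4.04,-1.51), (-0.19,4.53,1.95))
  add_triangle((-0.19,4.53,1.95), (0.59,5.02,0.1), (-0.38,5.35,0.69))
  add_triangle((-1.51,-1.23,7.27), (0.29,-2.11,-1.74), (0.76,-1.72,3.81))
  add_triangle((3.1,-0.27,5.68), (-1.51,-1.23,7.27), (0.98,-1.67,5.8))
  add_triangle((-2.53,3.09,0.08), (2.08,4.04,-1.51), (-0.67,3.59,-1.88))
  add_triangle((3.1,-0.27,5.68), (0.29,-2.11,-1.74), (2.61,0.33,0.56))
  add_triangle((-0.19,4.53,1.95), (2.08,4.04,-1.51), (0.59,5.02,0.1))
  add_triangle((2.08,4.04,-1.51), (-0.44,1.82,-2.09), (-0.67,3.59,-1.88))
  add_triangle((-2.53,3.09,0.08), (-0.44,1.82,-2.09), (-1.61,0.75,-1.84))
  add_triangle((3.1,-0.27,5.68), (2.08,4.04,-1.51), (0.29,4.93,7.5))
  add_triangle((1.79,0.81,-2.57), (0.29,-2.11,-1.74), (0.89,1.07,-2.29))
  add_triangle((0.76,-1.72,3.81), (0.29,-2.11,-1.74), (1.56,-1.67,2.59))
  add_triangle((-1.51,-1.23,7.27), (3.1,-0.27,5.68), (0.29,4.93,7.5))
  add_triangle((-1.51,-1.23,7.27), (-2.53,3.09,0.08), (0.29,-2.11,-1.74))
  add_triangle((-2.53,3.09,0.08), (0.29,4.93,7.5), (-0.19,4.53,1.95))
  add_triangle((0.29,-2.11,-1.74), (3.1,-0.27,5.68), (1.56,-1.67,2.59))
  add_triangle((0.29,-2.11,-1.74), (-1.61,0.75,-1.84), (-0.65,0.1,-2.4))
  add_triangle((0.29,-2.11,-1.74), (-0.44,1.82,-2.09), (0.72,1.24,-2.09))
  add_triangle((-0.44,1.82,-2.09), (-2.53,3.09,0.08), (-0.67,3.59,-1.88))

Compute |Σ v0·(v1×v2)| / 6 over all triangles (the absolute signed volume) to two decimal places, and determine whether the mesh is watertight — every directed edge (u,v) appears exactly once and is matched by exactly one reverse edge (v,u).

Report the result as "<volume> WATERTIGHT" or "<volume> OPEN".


Per-triangle v0·(v1×v2)/6:
  t1: +0.0291
  t2: +1.3685
  t3: +1.4028
  t4: +1.9985
  t5: +1.5521
  t6: +0.5122
  t7: +1.2296
  t8: +1.4806
  t9: +0.6377
  t10: +1.9575
  t11: +2.2725
  t12: +25.8265
  t13: +2.7992
  t14: +2.1455
  t15: +7.6761
  t16: +3.3509
  t17: -1.1742
  t18: +1.5856
  t19: +0.5599
  t20: +10.3519
  t21: +1.2170
  t22: +4.6126
  t23: +5.4005
  t24: +3.5874
  t25: +5.2018
  t26: +1.5363
  t27: +1.8915
  t28: +2.1018
  t29: +28.8213
  t30: +0.9403
  t31: +1.7158
  t32: +30.5982
  t33: +7.5908
  t34: +9.2773
  t35: +1.5113
  t36: +0.7655
  t37: +1.3322
  t38: +1.4307
Σ = +177.0947 → |volume| = 177.09

Directed edges: 114 total; 6 unmatched, e.g. (0.76,-1.72,3.81)→(0.98,-1.67,5.8) → open.

177.09 OPEN


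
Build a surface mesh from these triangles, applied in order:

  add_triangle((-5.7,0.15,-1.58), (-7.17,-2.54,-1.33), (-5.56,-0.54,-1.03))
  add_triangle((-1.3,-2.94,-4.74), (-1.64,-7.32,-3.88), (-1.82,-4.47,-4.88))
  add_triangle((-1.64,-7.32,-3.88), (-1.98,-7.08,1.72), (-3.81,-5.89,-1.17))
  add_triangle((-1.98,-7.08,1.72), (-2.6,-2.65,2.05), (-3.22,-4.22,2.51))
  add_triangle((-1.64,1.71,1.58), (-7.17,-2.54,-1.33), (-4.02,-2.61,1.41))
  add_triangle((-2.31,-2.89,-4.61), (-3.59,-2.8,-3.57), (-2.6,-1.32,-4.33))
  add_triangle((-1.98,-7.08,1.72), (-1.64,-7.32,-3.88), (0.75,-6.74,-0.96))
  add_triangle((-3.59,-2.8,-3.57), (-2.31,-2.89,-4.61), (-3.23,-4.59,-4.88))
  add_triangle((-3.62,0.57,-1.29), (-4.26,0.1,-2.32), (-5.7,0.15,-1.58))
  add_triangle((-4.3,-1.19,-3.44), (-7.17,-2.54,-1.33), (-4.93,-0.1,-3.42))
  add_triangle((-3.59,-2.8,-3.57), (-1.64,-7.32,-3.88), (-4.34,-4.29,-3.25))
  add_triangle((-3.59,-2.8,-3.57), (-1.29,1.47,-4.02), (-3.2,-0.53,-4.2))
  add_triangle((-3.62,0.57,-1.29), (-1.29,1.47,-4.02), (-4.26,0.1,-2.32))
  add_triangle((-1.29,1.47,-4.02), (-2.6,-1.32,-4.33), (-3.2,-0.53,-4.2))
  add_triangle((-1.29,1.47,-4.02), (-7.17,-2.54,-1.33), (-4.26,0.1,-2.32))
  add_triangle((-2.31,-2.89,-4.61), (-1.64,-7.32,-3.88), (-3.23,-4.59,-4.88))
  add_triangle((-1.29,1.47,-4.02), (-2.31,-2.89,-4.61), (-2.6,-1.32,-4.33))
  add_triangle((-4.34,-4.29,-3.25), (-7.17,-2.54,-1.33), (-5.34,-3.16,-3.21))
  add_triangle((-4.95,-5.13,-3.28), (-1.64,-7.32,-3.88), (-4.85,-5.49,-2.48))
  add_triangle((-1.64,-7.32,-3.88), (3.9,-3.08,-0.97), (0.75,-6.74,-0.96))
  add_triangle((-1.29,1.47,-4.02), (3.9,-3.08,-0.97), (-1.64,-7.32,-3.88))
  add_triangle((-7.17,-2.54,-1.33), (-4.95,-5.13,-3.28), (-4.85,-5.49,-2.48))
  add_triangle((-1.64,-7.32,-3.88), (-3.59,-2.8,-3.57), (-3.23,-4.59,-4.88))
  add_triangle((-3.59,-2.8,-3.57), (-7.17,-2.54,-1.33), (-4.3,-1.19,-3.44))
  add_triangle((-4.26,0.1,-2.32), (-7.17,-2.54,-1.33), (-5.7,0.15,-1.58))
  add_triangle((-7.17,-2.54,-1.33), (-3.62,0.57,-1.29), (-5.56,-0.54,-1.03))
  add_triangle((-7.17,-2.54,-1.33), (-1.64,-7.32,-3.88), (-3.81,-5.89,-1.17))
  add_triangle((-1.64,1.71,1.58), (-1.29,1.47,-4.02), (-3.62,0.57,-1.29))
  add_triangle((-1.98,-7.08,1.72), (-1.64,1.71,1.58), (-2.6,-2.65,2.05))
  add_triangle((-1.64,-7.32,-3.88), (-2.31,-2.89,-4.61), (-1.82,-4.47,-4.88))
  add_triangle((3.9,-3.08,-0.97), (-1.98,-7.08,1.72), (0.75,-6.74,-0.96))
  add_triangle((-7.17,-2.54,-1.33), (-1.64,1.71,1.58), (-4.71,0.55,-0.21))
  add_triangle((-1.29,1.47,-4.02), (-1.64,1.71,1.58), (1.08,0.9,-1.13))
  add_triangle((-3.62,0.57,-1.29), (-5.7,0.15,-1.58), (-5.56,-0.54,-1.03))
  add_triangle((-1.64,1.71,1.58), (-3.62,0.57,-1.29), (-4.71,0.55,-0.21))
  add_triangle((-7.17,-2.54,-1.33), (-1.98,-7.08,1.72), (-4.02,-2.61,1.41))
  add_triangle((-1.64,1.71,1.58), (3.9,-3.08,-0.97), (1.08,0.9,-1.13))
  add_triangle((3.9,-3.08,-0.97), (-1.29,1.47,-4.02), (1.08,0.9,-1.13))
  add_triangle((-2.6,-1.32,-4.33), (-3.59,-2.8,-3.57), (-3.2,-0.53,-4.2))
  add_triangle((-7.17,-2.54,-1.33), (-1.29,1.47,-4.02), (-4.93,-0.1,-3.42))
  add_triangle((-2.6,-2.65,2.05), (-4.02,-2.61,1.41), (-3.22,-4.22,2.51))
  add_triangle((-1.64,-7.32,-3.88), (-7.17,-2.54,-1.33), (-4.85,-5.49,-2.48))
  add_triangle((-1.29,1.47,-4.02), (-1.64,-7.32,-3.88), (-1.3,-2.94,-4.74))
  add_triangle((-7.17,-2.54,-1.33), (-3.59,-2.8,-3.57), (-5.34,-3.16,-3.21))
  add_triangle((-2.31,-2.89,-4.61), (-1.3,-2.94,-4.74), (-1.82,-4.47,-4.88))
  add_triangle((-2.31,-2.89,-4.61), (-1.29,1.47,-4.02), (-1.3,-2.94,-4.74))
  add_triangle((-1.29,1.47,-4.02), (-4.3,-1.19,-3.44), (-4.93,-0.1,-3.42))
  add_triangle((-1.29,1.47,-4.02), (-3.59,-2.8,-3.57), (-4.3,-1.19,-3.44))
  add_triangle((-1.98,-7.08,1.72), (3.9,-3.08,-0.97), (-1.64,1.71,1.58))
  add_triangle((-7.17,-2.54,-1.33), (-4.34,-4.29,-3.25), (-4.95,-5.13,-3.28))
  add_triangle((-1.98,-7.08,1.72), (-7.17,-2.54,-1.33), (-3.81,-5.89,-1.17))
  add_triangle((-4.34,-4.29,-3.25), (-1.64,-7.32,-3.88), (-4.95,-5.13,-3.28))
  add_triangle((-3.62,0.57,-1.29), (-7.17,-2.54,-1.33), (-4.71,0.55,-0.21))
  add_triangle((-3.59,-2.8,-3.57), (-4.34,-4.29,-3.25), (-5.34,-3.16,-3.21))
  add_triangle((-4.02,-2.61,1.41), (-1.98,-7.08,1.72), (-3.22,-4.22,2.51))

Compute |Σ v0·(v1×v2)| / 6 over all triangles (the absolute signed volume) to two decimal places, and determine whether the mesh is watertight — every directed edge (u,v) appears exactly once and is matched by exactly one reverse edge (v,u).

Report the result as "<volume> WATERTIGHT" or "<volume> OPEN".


232.15 OPEN

Per-triangle v0·(v1×v2)/6:
  t1: +0.8965
  t2: +1.2128
  t3: +15.6900
  t4: +0.1278
  t5: +8.5719
  t6: +2.1156
  t7: +16.3450
  t8: +1.7795
  t9: +0.5171
  t10: +4.2011
  t11: +5.0703
  t12: -1.7116
  t13: +1.8390
  t14: +1.9276
  t15: +3.7472
  t16: +3.3046
  t17: +2.0953
  t18: +3.5949
  t19: +4.4706
  t20: +12.8032
  t21: +25.5658
  t22: +4.2691
  t23: +3.2422
  t24: +5.9822
  t25: +2.9605
  t26: -1.0597
  t27: +15.6703
  t28: +4.7728
  t29: +0.8621
  t30: +2.0184
  t31: +9.2509
  t32: +3.1784
  t33: +2.9115
  t34: +0.0437
  t35: +1.5364
  t36: +13.4735
  t37: +1.5678
  t38: +4.6933
  t39: +1.6208
  t40: -1.6691
  t41: +0.7339
  t42: -3.3907
  t43: -2.5308
  t44: +0.3482
  t45: +1.1805
  t46: +3.2786
  t47: +3.3936
  t48: +4.7823
  t49: +6.9163
  t50: +2.0964
  t51: +14.8560
  t52: +2.2140
  t53: +3.1089
  t54: +1.7782
  t55: +3.8968
Σ = +232.1515 → |volume| = 232.15

Directed edges: 165 total; 3 unmatched, e.g. (-4.02,-2.61,1.41)→(-1.64,1.71,1.58) → open.


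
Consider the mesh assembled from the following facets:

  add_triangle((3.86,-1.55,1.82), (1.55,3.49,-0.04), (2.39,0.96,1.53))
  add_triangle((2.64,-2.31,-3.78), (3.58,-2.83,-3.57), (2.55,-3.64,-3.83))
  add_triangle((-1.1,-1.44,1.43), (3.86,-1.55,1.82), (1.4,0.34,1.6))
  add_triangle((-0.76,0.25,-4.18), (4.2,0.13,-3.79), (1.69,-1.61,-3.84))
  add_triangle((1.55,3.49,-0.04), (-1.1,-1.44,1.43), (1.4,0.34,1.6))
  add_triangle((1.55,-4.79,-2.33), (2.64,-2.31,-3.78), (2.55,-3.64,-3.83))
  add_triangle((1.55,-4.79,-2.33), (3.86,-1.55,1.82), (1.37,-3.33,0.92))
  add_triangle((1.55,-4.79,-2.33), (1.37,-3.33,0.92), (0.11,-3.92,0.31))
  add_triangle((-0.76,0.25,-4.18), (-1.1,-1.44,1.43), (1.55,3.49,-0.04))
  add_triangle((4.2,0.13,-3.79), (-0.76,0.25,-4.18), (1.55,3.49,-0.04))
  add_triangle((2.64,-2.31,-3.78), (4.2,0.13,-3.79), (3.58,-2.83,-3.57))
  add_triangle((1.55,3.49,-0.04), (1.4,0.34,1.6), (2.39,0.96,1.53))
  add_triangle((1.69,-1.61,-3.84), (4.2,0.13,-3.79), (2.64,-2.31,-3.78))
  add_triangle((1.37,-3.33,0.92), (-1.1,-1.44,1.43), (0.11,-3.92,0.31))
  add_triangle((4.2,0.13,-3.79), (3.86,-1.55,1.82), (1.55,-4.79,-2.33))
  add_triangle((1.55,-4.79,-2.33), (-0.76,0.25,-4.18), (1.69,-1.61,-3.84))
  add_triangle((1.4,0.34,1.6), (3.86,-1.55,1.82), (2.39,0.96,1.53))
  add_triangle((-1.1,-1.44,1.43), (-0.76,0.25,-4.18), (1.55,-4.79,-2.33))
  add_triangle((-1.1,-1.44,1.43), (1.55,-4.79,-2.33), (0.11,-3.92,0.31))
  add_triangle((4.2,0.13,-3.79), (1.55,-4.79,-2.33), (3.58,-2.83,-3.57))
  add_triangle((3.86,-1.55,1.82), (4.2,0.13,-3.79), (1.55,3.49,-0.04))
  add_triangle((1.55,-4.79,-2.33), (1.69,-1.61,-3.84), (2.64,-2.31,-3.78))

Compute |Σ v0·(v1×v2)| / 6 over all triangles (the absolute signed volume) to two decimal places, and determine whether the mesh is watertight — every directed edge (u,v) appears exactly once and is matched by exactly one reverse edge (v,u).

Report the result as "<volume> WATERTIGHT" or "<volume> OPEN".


Per-triangle v0·(v1×v2)/6:
  t1: +2.0185
  t2: +0.9406
  t3: +2.2688
  t4: +6.1052
  t5: +1.4565
  t6: -0.2016
  t7: +6.2087
  t8: +2.8665
  t9: +1.8349
  t10: +11.9839
  t11: +2.3089
  t12: +0.7124
  t13: +2.2493
  t14: +1.5869
  t15: +19.0481
  t16: +5.6718
  t17: +0.9268
  t18: +6.5328
  t19: +0.8010
  t20: -0.7675
  t21: +14.3654
  t22: +2.1394
Σ = +91.0573 → |volume| = 91.06

Directed edges: 66 total; 6 unmatched, e.g. (3.58,-2.83,-3.57)→(2.55,-3.64,-3.83) → open.

91.06 OPEN


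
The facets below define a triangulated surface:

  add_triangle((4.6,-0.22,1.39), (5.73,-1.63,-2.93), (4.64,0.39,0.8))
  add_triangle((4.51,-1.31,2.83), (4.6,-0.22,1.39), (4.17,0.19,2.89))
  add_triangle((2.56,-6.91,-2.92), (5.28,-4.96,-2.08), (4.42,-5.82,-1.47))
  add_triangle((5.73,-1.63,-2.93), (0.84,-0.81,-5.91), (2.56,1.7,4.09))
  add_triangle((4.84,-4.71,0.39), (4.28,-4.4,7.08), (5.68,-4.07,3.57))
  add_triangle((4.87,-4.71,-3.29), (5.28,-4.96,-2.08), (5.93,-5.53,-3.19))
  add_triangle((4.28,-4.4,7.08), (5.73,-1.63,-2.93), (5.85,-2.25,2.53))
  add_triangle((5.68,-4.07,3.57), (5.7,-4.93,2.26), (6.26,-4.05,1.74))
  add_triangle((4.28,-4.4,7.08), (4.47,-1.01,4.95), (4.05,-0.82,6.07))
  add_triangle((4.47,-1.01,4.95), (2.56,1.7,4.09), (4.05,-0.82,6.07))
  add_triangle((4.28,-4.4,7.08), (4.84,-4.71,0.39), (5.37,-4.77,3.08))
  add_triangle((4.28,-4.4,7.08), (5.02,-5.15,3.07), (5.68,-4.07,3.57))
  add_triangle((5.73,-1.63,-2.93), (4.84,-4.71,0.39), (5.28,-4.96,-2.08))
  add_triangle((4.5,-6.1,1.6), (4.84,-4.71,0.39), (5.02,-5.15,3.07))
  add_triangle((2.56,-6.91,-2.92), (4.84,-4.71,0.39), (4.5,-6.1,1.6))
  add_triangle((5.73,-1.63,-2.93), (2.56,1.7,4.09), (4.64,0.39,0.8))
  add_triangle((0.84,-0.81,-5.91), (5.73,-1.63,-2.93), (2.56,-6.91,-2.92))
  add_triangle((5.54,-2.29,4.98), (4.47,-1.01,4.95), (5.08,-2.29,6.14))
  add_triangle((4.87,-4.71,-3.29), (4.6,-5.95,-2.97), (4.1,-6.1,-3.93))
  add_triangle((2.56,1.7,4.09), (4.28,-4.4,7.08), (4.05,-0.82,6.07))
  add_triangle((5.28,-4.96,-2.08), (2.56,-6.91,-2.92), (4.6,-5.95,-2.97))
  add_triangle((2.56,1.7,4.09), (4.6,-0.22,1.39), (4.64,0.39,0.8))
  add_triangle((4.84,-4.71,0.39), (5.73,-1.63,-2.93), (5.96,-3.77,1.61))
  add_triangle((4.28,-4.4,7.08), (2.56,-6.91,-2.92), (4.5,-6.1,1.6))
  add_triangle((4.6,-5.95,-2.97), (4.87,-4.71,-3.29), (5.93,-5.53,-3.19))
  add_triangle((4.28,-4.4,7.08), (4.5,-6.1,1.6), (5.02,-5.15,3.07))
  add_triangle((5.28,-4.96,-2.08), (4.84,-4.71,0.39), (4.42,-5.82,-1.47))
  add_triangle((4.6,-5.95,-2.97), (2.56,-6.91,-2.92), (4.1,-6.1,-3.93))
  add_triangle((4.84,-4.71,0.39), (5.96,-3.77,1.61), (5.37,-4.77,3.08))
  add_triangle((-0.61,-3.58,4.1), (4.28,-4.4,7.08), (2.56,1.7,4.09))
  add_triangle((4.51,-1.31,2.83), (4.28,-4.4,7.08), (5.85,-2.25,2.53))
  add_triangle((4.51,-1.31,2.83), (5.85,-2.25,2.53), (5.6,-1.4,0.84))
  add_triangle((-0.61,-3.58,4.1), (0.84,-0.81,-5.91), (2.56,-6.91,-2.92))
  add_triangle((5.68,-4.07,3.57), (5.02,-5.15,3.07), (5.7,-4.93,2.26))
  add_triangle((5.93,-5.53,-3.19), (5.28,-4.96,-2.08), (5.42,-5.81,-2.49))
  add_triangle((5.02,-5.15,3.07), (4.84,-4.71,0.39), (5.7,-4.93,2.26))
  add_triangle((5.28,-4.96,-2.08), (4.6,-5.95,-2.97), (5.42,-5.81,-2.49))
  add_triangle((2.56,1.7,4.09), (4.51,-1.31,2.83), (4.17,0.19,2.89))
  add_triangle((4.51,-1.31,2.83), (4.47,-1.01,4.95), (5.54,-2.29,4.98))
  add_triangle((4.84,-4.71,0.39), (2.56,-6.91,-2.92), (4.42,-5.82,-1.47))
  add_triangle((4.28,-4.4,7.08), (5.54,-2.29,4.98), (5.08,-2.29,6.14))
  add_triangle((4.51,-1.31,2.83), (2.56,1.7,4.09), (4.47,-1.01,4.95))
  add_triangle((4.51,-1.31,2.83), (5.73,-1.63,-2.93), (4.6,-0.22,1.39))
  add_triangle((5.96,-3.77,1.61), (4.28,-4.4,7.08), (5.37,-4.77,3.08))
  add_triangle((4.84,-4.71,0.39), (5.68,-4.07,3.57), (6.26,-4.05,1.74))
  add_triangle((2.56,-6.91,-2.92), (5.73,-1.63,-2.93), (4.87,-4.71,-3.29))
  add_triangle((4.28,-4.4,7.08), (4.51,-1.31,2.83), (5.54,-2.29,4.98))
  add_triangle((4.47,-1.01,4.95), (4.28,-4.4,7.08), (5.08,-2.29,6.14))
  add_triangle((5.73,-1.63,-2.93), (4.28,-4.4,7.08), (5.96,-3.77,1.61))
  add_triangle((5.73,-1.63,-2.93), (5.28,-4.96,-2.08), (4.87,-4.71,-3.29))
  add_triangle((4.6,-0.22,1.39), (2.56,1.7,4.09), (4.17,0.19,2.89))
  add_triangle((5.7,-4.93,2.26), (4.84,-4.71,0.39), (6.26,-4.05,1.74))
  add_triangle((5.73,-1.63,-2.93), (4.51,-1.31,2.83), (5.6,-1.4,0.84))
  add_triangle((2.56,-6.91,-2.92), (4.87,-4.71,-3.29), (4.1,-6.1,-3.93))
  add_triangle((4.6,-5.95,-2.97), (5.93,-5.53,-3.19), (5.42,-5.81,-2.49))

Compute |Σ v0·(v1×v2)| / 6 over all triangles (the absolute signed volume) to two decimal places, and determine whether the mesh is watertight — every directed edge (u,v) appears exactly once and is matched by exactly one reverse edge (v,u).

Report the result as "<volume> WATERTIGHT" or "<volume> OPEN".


201.23 OPEN

Per-triangle v0·(v1×v2)/6:
  t1: +2.8128
  t2: +1.8055
  t3: +3.8808
  t4: +9.7647
  t5: -8.5081
  t6: -0.1506
  t7: +11.5951
  t8: +2.3023
  t9: +4.2198
  t10: +2.6017
  t11: +2.9779
  t12: +6.5611
  t13: +7.4878
  t14: +3.4358
  t15: +8.7505
  t16: -1.4593
  t17: +31.4759
  t18: +1.3807
  t19: +1.6520
  t20: +1.6000
  t21: +1.8506
  t22: +2.3971
  t23: +9.1500
  t24: +10.3124
  t25: +1.0173
  t26: +5.5476
  t27: +3.3319
  t28: +2.7653
  t29: +3.9195
  t30: +15.3526
  t31: +4.5263
  t32: +1.3013
  t33: +8.9259
  t34: +1.8761
  t35: +0.5526
  t36: +1.7111
  t37: -0.2235
  t38: +2.1138
  t39: +1.4237
  t40: +2.6793
  t41: +3.2547
  t42: +3.4017
  t43: +5.4361
  t44: +5.3408
  t45: -3.6737
  t46: +0.3934
  t47: +1.3192
  t48: +0.6756
  t49: +4.2073
  t50: +4.6093
  t51: +1.2872
  t52: +2.3511
  t53: -1.0424
  t54: -2.1127
  t55: +1.0685
Σ = +201.2333 → |volume| = 201.23

Directed edges: 165 total; 9 unmatched, e.g. (0.84,-0.81,-5.91)→(2.56,1.7,4.09) → open.


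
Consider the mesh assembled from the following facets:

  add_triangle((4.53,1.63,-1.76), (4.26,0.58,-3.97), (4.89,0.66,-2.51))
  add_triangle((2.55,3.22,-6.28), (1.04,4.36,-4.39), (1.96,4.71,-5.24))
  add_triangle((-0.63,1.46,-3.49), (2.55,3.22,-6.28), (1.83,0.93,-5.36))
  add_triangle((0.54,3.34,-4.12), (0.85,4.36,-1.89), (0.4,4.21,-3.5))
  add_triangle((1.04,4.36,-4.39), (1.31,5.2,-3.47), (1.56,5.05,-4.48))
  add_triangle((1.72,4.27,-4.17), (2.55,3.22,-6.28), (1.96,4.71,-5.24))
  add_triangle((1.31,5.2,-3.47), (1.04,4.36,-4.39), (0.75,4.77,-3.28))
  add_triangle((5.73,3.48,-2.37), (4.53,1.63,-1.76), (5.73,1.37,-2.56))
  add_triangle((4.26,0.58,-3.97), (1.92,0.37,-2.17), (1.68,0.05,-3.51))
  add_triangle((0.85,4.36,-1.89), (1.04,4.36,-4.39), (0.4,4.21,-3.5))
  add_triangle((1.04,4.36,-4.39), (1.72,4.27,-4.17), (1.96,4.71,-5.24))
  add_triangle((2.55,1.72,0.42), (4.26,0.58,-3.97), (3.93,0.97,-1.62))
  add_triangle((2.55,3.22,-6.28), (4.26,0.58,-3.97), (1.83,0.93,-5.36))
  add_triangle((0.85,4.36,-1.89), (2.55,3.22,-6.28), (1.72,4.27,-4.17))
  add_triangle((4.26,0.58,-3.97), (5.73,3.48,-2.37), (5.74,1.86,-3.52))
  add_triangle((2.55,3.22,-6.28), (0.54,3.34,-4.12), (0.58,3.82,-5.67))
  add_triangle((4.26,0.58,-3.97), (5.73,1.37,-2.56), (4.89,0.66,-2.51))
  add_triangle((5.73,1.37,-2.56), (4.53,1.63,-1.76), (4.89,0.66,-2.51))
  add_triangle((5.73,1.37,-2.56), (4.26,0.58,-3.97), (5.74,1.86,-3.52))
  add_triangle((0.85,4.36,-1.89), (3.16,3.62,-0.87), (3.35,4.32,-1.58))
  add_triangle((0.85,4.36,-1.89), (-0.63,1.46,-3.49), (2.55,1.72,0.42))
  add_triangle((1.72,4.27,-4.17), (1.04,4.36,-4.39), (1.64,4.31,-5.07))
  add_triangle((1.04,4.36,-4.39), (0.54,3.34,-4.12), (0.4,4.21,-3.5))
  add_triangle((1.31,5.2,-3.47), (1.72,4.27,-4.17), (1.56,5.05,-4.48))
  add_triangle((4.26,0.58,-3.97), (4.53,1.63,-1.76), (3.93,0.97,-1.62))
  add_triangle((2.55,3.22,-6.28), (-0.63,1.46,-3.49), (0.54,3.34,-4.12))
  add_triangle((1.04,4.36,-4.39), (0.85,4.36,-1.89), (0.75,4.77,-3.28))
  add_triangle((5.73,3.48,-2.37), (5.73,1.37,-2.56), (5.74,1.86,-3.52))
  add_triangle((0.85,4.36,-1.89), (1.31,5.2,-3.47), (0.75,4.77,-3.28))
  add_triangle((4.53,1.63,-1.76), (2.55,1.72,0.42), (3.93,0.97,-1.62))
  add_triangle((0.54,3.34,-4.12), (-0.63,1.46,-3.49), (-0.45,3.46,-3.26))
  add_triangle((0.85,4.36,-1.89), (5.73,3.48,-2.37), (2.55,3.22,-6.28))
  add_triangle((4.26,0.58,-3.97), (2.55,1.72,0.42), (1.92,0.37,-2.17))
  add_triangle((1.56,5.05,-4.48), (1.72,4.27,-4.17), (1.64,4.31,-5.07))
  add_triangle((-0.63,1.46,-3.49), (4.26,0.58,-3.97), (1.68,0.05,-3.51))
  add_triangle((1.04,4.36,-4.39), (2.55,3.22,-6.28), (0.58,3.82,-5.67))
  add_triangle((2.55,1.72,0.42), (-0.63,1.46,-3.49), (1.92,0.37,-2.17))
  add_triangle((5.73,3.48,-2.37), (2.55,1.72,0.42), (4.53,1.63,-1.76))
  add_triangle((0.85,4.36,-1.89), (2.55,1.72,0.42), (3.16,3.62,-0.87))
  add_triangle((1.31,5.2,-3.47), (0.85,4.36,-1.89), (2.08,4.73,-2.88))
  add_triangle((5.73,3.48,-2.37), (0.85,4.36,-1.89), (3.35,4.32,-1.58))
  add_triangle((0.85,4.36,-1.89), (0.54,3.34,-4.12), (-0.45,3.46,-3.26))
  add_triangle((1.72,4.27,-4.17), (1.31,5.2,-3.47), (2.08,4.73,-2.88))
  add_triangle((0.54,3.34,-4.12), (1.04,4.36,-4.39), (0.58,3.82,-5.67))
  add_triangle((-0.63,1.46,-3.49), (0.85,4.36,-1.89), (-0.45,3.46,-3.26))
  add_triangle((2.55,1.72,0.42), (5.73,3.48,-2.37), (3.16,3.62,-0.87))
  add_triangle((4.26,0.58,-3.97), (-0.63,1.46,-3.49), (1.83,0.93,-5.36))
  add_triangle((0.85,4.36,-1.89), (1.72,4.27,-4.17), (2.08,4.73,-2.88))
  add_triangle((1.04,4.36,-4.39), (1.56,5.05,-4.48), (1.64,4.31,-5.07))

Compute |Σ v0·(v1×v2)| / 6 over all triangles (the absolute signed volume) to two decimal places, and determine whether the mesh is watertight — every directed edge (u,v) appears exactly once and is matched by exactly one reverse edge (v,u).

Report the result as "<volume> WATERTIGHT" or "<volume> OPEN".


Per-triangle v0·(v1×v2)/6:
  t1: -1.4828
  t2: +1.2023
  t3: +3.7765
  t4: -0.6817
  t5: +0.4254
  t6: +0.4309
  t7: +0.5747
  t8: +0.4325
  t9: -0.1982
  t10: +0.9956
  t11: +0.3323
  t12: -1.1273
  t13: +5.5672
  t14: +0.0892
  t15: +1.2323
  t16: -1.1305
  t17: +0.8687
  t18: -0.0416
  t19: +1.3626
  t20: +0.7523
  t21: -3.8233
  t22: -0.4298
  t23: +0.4702
  t24: +0.2905
  t25: +0.7092
  t26: +3.0208
  t27: -0.4942
  t28: +2.0139
  t29: +0.4199
  t30: +0.4166
  t31: +1.4350
  t32: +16.7255
  t33: -0.5867
  t34: +0.3214
  t35: +2.6513
  t36: +3.0926
  t37: -3.3230
  t38: +1.5976
  t39: +0.9535
  t40: +0.8444
  t41: +2.6442
  t42: +2.0414
  t43: +1.1711
  t44: +0.1580
  t45: -1.1649
  t46: +2.3239
  t47: -2.0400
  t48: -1.4161
  t49: +0.4575
Σ = +43.8611 → |volume| = 43.86

Directed edges: 147 total; 9 unmatched, e.g. (1.92,0.37,-2.17)→(1.68,0.05,-3.51) → open.

43.86 OPEN


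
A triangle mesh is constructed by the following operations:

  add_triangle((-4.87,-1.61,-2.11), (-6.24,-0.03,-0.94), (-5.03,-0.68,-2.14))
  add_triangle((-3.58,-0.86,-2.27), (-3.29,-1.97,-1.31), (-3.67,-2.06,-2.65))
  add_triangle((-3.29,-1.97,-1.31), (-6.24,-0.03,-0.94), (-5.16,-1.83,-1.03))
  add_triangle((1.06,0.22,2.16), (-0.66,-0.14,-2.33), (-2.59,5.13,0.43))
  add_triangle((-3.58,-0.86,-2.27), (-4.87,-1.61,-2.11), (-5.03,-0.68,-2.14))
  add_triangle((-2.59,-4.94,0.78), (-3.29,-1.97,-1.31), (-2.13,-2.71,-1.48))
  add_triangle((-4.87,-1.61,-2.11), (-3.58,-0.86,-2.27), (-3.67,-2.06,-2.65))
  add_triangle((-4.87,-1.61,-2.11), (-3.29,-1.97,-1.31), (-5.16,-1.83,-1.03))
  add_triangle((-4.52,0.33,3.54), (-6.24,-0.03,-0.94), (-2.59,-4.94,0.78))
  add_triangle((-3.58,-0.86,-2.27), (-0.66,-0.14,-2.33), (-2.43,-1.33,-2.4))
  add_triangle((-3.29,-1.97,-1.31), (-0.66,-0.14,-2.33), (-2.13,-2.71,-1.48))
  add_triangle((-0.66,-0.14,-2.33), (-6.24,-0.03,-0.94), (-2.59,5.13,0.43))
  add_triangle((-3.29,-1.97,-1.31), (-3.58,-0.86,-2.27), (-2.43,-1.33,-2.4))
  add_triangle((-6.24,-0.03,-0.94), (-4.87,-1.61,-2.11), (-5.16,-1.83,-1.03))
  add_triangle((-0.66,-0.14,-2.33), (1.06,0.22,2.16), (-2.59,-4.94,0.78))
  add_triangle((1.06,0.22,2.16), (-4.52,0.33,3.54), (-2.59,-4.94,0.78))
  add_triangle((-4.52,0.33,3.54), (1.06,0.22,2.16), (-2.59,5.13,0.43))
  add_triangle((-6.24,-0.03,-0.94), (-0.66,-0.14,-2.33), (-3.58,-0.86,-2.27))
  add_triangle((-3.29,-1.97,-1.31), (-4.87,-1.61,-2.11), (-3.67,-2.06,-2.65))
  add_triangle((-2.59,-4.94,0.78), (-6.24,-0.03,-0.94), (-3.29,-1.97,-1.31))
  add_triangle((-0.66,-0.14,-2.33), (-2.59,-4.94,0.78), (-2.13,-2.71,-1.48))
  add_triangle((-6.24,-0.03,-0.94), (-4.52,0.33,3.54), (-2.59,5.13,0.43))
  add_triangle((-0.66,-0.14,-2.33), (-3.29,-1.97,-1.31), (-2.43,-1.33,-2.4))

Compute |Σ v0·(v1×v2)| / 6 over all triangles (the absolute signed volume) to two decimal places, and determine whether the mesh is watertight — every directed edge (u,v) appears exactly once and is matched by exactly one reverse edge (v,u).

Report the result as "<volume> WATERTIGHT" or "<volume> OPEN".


Per-triangle v0·(v1×v2)/6:
  t1: +1.3421
  t2: -0.7730
  t3: -1.0154
  t4: +0.9833
  t5: +0.5839
  t6: +2.5991
  t7: +0.7724
  t8: +0.8518
  t9: +22.0587
  t10: +0.8606
  t11: +1.7146
  t12: +11.8128
  t13: +0.9503
  t14: +2.1671
  t15: +0.7694
  t16: +11.2741
  t17: +11.4880
  t18: +1.7088
  t19: +0.8384
  t20: +6.5516
  t21: +0.4519
  t22: +22.2740
  t23: -0.0587
Σ = +100.2057 → |volume| = 100.21

Directed edges: 69 total; 3 unmatched, e.g. (-6.24,-0.03,-0.94)→(-5.03,-0.68,-2.14) → open.

100.21 OPEN
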